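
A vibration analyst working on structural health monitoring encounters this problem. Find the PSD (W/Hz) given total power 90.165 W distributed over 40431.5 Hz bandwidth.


Power spectral density:
PSD = P / BW
    = 90.165 / 40431.5
    = 0.00223007 W/Hz

0.00223007 W/Hz


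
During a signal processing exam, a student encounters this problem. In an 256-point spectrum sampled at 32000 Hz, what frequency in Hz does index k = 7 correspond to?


Frequency of DFT bin k:
f_k = k * fs / N
    = 7 * 32000 / 256
    = 224000 / 256
    = 875.0 Hz

875.0 Hz


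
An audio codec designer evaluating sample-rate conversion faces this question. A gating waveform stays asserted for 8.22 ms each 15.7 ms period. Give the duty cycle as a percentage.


Duty cycle as a percentage:
DC = (t_on / T) * 100
   = (8.22 / 15.7) * 100
   = 0.523567 * 100
   = 52.36 %

52.36 %


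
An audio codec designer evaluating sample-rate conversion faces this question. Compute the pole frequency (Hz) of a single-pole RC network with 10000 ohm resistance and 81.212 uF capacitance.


Cutoff frequency of a first-order RC filter:
fc = 1 / (2 * pi * R * C)
C = 81.212 uF = 8.1212e-05 F
fc = 1 / (2 * pi * 10000 * 8.1212e-05)
   = 1 / 5.1027004516667
   = 0.195975 Hz

0.195975 Hz


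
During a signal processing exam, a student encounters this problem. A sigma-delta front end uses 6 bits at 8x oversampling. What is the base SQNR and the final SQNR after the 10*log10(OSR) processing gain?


Step 1 — baseline SQNR at Nyquist:
SQNR_base = 6.02*N + 1.76
          = 6.02*6 + 1.76
          = 37.88 dB

Step 2 — oversampling processing gain:
G = 10*log10(OSR) = 10*log10(8) = 9.03 dB

Step 3 — total:
SQNR_total = 37.88 + 9.03 = 46.91 dB

Base SQNR = 37.88 dB; oversampled SQNR = 46.91 dB


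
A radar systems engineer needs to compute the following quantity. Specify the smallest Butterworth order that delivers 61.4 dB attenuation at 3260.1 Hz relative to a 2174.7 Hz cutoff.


Butterworth filter order formula:
n = log10(10^(A/10) - 1) / (2 * log10(f_stop/f_pass))
10^(61.4/10) - 1 = 1380383.2646
f_stop/f_pass = 3260.1 / 2174.7 = 1.4991
n = 17.4599 -> ceil = 18

18


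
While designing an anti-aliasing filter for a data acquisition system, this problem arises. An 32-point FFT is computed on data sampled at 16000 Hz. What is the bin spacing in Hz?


DFT frequency resolution:
df = fs / N
   = 16000 / 32
   = 500.0 Hz

500.0 Hz


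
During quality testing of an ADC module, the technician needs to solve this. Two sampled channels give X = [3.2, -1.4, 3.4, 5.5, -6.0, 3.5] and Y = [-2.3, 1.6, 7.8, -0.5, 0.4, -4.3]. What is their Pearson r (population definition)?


Pearson correlation coefficient (population):
r = cov(X,Y) / (std(X) * std(Y))
Mean X = 1.3667, Mean Y = 0.45
Cov(X,Y) = -1.161667
Std(X) = 3.895582, Std(Y) = 3.794184
r = -0.0786

-0.0786


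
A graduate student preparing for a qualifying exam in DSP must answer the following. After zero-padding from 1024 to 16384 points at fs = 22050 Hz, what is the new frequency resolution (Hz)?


Frequency resolution after zero-padding:
N_padded = 1024 * 16 = 16384
df = fs / N_padded
   = 22050 / 16384
   = 1.3458 Hz

1.3458 Hz


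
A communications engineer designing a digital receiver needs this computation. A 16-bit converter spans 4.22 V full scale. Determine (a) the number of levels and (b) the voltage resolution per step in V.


Step 1 — number of quantization levels:
L = 2^N = 2^16 = 65536

Step 2 — LSB step size:
delta = Vfs / L
      = 4.22 / 65536
      = 6.439e-05 V

Levels = 65536; step size = 6.439e-05 V


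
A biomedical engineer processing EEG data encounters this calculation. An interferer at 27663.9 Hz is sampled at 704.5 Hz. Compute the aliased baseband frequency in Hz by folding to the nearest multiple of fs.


Compute the nearest integer multiple of fs to the signal:
n = round(27663.9 / 704.5) = 39
f_alias = |27663.9 - 39 * 704.5|
        = |27663.9 - 27475.5|
        = 188.4 Hz

188.4


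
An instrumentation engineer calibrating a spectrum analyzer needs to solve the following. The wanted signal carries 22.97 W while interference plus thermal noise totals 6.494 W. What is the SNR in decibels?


SNR in decibels:
SNR = 10 * log10(Ps / Pn)
    = 10 * log10(22.97 / 6.494)
    = 10 * log10(3.5371)
    = 10 * 0.5486
    = 5.49 dB

5.49 dB


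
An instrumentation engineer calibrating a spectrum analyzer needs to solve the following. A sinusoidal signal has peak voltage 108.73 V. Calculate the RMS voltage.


RMS voltage for a sinusoidal waveform:
V_rms = V_peak / sqrt(2)
      = 108.73 / 1.414214
      = 76.884 V

76.884 V


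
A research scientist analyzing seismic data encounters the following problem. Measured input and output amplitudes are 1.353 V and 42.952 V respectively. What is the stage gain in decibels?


Voltage gain in dB:
G = 20 * log10(Vout / Vin)
  = 20 * log10(42.952 / 1.353)
  = 20 * log10(31.74575)
  = 20 * 1.501686
  = 30.03 dB

30.03 dB


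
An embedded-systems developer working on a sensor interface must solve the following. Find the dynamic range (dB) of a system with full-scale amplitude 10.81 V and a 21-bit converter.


Dynamic range from full-scale to LSB:
V_min = V_max / 2^bits = 10.81 / 2^21
DR = 20 * log10(V_max / V_min)
   = 20 * log10(2^21)
   = 20 * 21 * log10(2)
   = 126.43 dB

126.43 dB


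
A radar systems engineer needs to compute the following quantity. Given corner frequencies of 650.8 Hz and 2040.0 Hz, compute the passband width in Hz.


Bandwidth is the difference of -3dB frequencies:
BW = f_high - f_low
   = 2040.0 - 650.8
   = 1389.2 Hz

1389.2 Hz


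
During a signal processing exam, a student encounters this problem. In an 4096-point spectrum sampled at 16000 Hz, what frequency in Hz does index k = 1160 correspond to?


Frequency of DFT bin k:
f_k = k * fs / N
    = 1160 * 16000 / 4096
    = 18560000 / 4096
    = 4531.25 Hz

4531.25 Hz


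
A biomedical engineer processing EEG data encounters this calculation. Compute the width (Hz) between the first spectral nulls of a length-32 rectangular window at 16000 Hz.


Main lobe width for a rectangular window:
Width = 2 * fs / N
      = 2 * 16000 / 32
      = 32000 / 32
      = 1000.0 Hz

1000.0 Hz


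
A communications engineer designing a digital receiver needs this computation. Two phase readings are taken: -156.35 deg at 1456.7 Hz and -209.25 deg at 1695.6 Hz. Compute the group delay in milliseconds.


Group delay from phase difference:
tau = -d(phi)/d(omega)
d(phi) = -52.9 deg = -0.923279 rad
d(omega) = 2*pi*(1695.6 - 1456.7) = 1501.053 rad/s
tau = -(-0.923279) / 1501.053
    = 0.6151 ms

0.6151 ms


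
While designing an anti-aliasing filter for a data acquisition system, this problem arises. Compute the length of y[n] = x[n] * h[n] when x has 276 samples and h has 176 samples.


Linear convolution output length:
L = N + M - 1
  = 276 + 176 - 1
  = 451 samples

451


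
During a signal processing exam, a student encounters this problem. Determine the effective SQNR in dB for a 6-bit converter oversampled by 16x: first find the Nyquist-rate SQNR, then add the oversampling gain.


Step 1 — baseline SQNR at Nyquist:
SQNR_base = 6.02*N + 1.76
          = 6.02*6 + 1.76
          = 37.88 dB

Step 2 — oversampling processing gain:
G = 10*log10(OSR) = 10*log10(16) = 12.04 dB

Step 3 — total:
SQNR_total = 37.88 + 12.04 = 49.92 dB

Base SQNR = 37.88 dB; oversampled SQNR = 49.92 dB


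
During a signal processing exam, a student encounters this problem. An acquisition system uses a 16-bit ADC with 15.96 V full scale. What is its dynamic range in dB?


Dynamic range from full-scale to LSB:
V_min = V_max / 2^bits = 15.96 / 2^16
DR = 20 * log10(V_max / V_min)
   = 20 * log10(2^16)
   = 20 * 16 * log10(2)
   = 96.33 dB

96.33 dB


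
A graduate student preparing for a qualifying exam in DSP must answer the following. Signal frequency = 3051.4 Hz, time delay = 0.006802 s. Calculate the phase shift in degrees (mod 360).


Phase shift from frequency and time delay:
phi = 360 * f * t_delay
    = 360 * 3051.4 * 0.006802
    = 7472.02 degrees
    mod 360 = 272.02 degrees

272.02 degrees


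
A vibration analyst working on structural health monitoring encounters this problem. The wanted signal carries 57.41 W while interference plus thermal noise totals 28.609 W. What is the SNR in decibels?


SNR in decibels:
SNR = 10 * log10(Ps / Pn)
    = 10 * log10(57.41 / 28.609)
    = 10 * log10(2.0067)
    = 10 * 0.3025
    = 3.02 dB

3.02 dB


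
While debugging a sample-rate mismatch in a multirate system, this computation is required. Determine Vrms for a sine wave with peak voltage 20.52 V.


RMS voltage for a sinusoidal waveform:
V_rms = V_peak / sqrt(2)
      = 20.52 / 1.414214
      = 14.51 V

14.51 V


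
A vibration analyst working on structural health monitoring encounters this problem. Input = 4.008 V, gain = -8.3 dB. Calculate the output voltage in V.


Output voltage from dB gain:
V_out = V_in * 10^(gain_dB / 20)
      = 4.008 * 10^(-8.3 / 20)
      = 4.008 * 0.384592
      = 1.5414 V

1.5414 V


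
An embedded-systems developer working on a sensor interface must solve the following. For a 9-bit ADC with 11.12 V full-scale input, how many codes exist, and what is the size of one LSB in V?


Step 1 — number of quantization levels:
L = 2^N = 2^9 = 512

Step 2 — LSB step size:
delta = Vfs / L
      = 11.12 / 512
      = 0.02171875 V

Levels = 512; step size = 0.02171875 V


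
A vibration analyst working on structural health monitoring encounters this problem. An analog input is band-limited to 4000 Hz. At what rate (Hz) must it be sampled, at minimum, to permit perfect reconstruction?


The Nyquist rate is twice the maximum frequency component.
fs_min = 2 * fmax
      = 2 * 4000
      = 8000 Hz

8000


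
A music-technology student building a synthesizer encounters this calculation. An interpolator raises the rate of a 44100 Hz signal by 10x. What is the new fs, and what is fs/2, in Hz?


Step 1 — output sample rate after interpolation by L:
fs_out = L * fs_in = 10 * 44100 = 441000 Hz

Step 2 — Nyquist frequency of the output stream:
f_Nyq = fs_out / 2 = 441000 / 2 = 220500.0 Hz

fs_out = 441000 Hz; f_Nyquist = 220500.0 Hz


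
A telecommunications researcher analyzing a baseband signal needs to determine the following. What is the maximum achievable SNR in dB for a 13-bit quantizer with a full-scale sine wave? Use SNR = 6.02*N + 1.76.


Theoretical SNR for a full-scale sinusoid:
SNR = 6.02 * N + 1.76
    = 6.02 * 13 + 1.76
    = 78.26 + 1.76
    = 80.02 dB

80.02 dB


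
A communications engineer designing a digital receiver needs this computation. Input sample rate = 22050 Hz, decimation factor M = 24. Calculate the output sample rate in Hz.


Decimation reduces the sample rate:
fs_out = fs_in / M
       = 22050 / 24
       = 918.75 Hz

918.75 Hz


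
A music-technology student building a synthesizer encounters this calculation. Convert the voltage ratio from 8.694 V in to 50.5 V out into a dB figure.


Voltage gain in dB:
G = 20 * log10(Vout / Vin)
  = 20 * log10(50.5 / 8.694)
  = 20 * log10(5.808604)
  = 20 * 0.764072
  = 15.28 dB

15.28 dB


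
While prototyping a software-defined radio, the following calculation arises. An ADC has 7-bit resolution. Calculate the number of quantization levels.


Number of quantization levels = 2^N
= 2^7
= 128

128


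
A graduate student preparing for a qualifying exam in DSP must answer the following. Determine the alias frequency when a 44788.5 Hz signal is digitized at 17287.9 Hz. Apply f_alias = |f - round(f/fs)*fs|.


Compute the nearest integer multiple of fs to the signal:
n = round(44788.5 / 17287.9) = 3
f_alias = |44788.5 - 3 * 17287.9|
        = |44788.5 - 51863.7|
        = 7075.2 Hz

7075.2


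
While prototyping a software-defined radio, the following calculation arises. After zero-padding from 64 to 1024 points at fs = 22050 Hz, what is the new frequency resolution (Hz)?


Frequency resolution after zero-padding:
N_padded = 64 * 16 = 1024
df = fs / N_padded
   = 22050 / 1024
   = 21.5332 Hz

21.5332 Hz


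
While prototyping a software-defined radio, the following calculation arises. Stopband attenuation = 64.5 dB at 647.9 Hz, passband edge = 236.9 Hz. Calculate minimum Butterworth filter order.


Butterworth filter order formula:
n = log10(10^(A/10) - 1) / (2 * log10(f_stop/f_pass))
10^(64.5/10) - 1 = 2818381.9313
f_stop/f_pass = 647.9 / 236.9 = 2.7349
n = 7.3808 -> ceil = 8

8


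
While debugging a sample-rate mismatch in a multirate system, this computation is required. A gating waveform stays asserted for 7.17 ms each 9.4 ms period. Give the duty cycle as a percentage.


Duty cycle as a percentage:
DC = (t_on / T) * 100
   = (7.17 / 9.4) * 100
   = 0.762766 * 100
   = 76.28 %

76.28 %


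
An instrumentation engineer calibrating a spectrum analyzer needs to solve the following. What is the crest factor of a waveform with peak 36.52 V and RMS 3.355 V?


Crest factor is the ratio of peak to RMS:
CF = V_peak / V_rms
   = 36.52 / 3.355
   = 10.8852

10.8852


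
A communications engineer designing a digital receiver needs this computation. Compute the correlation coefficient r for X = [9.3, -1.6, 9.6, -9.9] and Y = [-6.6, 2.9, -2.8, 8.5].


Pearson correlation coefficient (population):
r = cov(X,Y) / (std(X) * std(Y))
Mean X = 1.85, Mean Y = 0.5
Cov(X,Y) = -45.1875
Std(X) = 8.147546, Std(Y) = 5.724072
r = -0.9689

-0.9689


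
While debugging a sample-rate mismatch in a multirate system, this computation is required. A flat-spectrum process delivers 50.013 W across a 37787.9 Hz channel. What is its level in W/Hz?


Power spectral density:
PSD = P / BW
    = 50.013 / 37787.9
    = 0.00132352 W/Hz

0.00132352 W/Hz


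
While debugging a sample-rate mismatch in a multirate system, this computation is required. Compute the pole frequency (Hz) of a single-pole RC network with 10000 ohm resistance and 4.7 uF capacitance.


Cutoff frequency of a first-order RC filter:
fc = 1 / (2 * pi * R * C)
C = 4.7 uF = 4.7e-06 F
fc = 1 / (2 * pi * 10000 * 4.7e-06)
   = 1 / 0.29530970943744
   = 3.386275 Hz

3.386275 Hz


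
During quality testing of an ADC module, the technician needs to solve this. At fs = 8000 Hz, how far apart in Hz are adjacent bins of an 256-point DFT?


DFT frequency resolution:
df = fs / N
   = 8000 / 256
   = 31.25 Hz

31.25 Hz


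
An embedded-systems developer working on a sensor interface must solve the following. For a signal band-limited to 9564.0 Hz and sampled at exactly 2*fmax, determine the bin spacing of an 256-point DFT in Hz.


Step 1 — Nyquist sampling rate:
fs = 2 * fmax = 2 * 9564.0 = 19128.0 Hz

Step 2 — DFT bin spacing:
df = fs / N = 19128.0 / 256 = 74.7188 Hz

74.7188 Hz


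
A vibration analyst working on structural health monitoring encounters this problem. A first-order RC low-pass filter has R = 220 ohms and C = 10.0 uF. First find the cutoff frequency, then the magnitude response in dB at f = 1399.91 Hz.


Step 1 — cutoff frequency:
fc = 1 / (2*pi*R*C)
C = 10.0 uF = 1e-05 F
fc = 1 / (2*pi*220*1e-05)
   = 72.3432 Hz

Step 2 — magnitude at f = 1399.91 Hz:
|H(f)| = 1 / sqrt(1 + (f/fc)^2)
f/fc = 1399.91 / 72.3432 = 19.350955
|H| = 1 / sqrt(1 + 374.459459) = 0.0516082
|H|_dB = 20*log10(0.0516082) = -25.75 dB

fc = 72.3432 Hz; |H(1399.91 Hz)| = -25.75 dB


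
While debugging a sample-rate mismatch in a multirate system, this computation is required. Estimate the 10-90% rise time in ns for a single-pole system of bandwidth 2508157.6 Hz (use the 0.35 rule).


Rise time from bandwidth relationship:
tr = 0.35 / BW
   = 0.35 / 2508157.6
   = 1.395446602e-07 s
   = 139.5447 ns

139.5447 ns


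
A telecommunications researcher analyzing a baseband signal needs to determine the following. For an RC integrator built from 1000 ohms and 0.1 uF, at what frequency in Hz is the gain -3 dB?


Cutoff frequency of a first-order RC filter:
fc = 1 / (2 * pi * R * C)
C = 0.1 uF = 1e-07 F
fc = 1 / (2 * pi * 1000 * 1e-07)
   = 1 / 0.00062831853071796
   = 1591.549431 Hz

1591.549431 Hz


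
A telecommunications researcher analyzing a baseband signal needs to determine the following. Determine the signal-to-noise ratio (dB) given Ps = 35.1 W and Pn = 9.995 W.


SNR in decibels:
SNR = 10 * log10(Ps / Pn)
    = 10 * log10(35.1 / 9.995)
    = 10 * log10(3.5118)
    = 10 * 0.5455
    = 5.46 dB

5.46 dB


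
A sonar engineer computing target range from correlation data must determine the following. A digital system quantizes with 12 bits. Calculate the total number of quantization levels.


Number of quantization levels = 2^N
= 2^12
= 4096

4096


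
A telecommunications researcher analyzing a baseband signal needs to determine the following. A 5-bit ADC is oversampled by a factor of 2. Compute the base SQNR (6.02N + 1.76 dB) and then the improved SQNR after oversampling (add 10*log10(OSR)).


Step 1 — baseline SQNR at Nyquist:
SQNR_base = 6.02*N + 1.76
          = 6.02*5 + 1.76
          = 31.86 dB

Step 2 — oversampling processing gain:
G = 10*log10(OSR) = 10*log10(2) = 3.01 dB

Step 3 — total:
SQNR_total = 31.86 + 3.01 = 34.87 dB

Base SQNR = 31.86 dB; oversampled SQNR = 34.87 dB


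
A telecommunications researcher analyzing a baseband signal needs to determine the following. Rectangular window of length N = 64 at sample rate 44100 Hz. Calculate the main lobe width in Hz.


Main lobe width for a rectangular window:
Width = 2 * fs / N
      = 2 * 44100 / 64
      = 88200 / 64
      = 1378.125 Hz

1378.125 Hz


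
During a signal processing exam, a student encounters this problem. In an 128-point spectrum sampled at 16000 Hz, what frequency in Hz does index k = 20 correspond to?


Frequency of DFT bin k:
f_k = k * fs / N
    = 20 * 16000 / 128
    = 320000 / 128
    = 2500.0 Hz

2500.0 Hz


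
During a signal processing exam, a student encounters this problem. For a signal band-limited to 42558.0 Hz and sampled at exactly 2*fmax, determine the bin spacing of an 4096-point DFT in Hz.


Step 1 — Nyquist sampling rate:
fs = 2 * fmax = 2 * 42558.0 = 85116.0 Hz

Step 2 — DFT bin spacing:
df = fs / N = 85116.0 / 4096 = 20.7803 Hz

20.7803 Hz


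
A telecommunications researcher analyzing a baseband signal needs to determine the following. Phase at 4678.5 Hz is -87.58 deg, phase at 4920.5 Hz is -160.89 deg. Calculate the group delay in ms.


Group delay from phase difference:
tau = -d(phi)/d(omega)
d(phi) = -73.31 deg = -1.279501 rad
d(omega) = 2*pi*(4920.5 - 4678.5) = 1520.5308 rad/s
tau = -(-1.279501) / 1520.5308
    = 0.8415 ms

0.8415 ms


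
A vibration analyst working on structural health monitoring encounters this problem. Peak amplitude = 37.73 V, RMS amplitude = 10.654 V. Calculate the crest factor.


Crest factor is the ratio of peak to RMS:
CF = V_peak / V_rms
   = 37.73 / 10.654
   = 3.5414

3.5414


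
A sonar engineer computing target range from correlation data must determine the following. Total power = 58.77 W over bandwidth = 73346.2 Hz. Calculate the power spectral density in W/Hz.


Power spectral density:
PSD = P / BW
    = 58.77 / 73346.2
    = 0.00080127 W/Hz

0.00080127 W/Hz


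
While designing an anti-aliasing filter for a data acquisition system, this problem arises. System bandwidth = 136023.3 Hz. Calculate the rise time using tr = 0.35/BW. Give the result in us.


Rise time from bandwidth relationship:
tr = 0.35 / BW
   = 0.35 / 136023.3
   = 2.573088581e-06 s
   = 2.5731 us

2.5731 us


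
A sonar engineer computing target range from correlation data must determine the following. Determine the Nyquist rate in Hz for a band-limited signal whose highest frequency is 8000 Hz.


The Nyquist rate is twice the maximum frequency component.
fs_min = 2 * fmax
      = 2 * 8000
      = 16000 Hz

16000


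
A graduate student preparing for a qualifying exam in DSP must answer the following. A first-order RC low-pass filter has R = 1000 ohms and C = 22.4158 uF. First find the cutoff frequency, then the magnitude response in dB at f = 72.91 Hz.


Step 1 — cutoff frequency:
fc = 1 / (2*pi*R*C)
C = 22.4158 uF = 2.24158e-05 F
fc = 1 / (2*pi*1000*2.24158e-05)
   = 7.10012 Hz

Step 2 — magnitude at f = 72.91 Hz:
|H(f)| = 1 / sqrt(1 + (f/fc)^2)
f/fc = 72.91 / 7.10012 = 10.268841
|H| = 1 / sqrt(1 + 105.449095) = 0.0969235
|H|_dB = 20*log10(0.0969235) = -20.27 dB

fc = 7.10012 Hz; |H(72.91 Hz)| = -20.27 dB


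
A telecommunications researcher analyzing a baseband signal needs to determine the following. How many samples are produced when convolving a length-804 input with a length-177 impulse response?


Linear convolution output length:
L = N + M - 1
  = 804 + 177 - 1
  = 980 samples

980


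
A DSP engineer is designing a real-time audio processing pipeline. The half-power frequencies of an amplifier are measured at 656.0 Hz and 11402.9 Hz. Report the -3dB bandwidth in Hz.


Bandwidth is the difference of -3dB frequencies:
BW = f_high - f_low
   = 11402.9 - 656.0
   = 10746.9 Hz

10746.9 Hz


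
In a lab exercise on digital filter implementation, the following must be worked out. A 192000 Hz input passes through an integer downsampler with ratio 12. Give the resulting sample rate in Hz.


Decimation reduces the sample rate:
fs_out = fs_in / M
       = 192000 / 12
       = 16000.0 Hz

16000.0 Hz


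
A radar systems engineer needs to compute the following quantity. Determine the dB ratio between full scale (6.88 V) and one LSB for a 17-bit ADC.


Dynamic range from full-scale to LSB:
V_min = V_max / 2^bits = 6.88 / 2^17
DR = 20 * log10(V_max / V_min)
   = 20 * log10(2^17)
   = 20 * 17 * log10(2)
   = 102.35 dB

102.35 dB


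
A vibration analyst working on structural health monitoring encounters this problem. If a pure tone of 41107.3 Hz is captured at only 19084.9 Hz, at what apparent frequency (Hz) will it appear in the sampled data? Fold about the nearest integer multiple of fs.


Compute the nearest integer multiple of fs to the signal:
n = round(41107.3 / 19084.9) = 2
f_alias = |41107.3 - 2 * 19084.9|
        = |41107.3 - 38169.8|
        = 2937.5 Hz

2937.5


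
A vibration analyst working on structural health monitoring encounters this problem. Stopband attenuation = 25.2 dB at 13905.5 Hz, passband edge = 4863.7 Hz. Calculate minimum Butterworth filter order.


Butterworth filter order formula:
n = log10(10^(A/10) - 1) / (2 * log10(f_stop/f_pass))
10^(25.2/10) - 1 = 330.1311
f_stop/f_pass = 13905.5 / 4863.7 = 2.859
n = 2.7604 -> ceil = 3

3


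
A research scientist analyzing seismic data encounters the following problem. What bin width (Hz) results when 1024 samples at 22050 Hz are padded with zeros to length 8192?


Frequency resolution after zero-padding:
N_padded = 1024 * 8 = 8192
df = fs / N_padded
   = 22050 / 8192
   = 2.6917 Hz

2.6917 Hz


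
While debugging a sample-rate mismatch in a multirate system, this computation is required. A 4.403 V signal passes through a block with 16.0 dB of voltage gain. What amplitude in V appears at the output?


Output voltage from dB gain:
V_out = V_in * 10^(gain_dB / 20)
      = 4.403 * 10^(16.0 / 20)
      = 4.403 * 6.309573
      = 27.7811 V

27.7811 V


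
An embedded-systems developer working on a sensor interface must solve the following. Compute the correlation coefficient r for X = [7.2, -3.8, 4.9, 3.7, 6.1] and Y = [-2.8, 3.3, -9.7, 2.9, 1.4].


Pearson correlation coefficient (population):
r = cov(X,Y) / (std(X) * std(Y))
Mean X = 3.62, Mean Y = -0.98
Cov(X,Y) = -8.6444
Std(X) = 3.890193, Std(Y) = 4.865963
r = -0.4567

-0.4567


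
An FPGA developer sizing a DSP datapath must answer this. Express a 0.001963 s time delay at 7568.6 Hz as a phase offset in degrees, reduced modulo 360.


Phase shift from frequency and time delay:
phi = 360 * f * t_delay
    = 360 * 7568.6 * 0.001963
    = 5348.58 degrees
    mod 360 = 308.58 degrees

308.58 degrees


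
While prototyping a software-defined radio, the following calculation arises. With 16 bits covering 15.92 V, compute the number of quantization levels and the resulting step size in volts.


Step 1 — number of quantization levels:
L = 2^N = 2^16 = 65536

Step 2 — LSB step size:
delta = Vfs / L
      = 15.92 / 65536
      = 0.00024292 V

Levels = 65536; step size = 0.00024292 V


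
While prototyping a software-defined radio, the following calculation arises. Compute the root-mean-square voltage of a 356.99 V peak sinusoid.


RMS voltage for a sinusoidal waveform:
V_rms = V_peak / sqrt(2)
      = 356.99 / 1.414214
      = 252.43 V

252.43 V


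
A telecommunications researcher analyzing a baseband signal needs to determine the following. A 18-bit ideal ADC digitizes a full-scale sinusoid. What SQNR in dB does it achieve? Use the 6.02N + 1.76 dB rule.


Theoretical SNR for a full-scale sinusoid:
SNR = 6.02 * N + 1.76
    = 6.02 * 18 + 1.76
    = 108.36 + 1.76
    = 110.12 dB

110.12 dB


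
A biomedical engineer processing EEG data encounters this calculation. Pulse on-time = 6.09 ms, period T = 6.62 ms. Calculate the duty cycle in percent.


Duty cycle as a percentage:
DC = (t_on / T) * 100
   = (6.09 / 6.62) * 100
   = 0.91994 * 100
   = 91.99 %

91.99 %


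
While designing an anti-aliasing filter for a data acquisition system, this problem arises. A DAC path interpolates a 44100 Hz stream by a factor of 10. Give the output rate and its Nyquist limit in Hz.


Step 1 — output sample rate after interpolation by L:
fs_out = L * fs_in = 10 * 44100 = 441000 Hz

Step 2 — Nyquist frequency of the output stream:
f_Nyq = fs_out / 2 = 441000 / 2 = 220500.0 Hz

fs_out = 441000 Hz; f_Nyquist = 220500.0 Hz


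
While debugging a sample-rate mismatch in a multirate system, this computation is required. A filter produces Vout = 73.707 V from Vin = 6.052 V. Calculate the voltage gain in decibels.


Voltage gain in dB:
G = 20 * log10(Vout / Vin)
  = 20 * log10(73.707 / 6.052)
  = 20 * log10(12.178949)
  = 20 * 1.08561
  = 21.71 dB

21.71 dB


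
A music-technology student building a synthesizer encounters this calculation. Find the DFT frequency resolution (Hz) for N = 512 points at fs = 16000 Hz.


DFT frequency resolution:
df = fs / N
   = 16000 / 512
   = 31.25 Hz

31.25 Hz


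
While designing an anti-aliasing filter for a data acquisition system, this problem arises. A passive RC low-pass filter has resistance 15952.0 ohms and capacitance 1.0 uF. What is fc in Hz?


Cutoff frequency of a first-order RC filter:
fc = 1 / (2 * pi * R * C)
C = 1.0 uF = 1e-06 F
fc = 1 / (2 * pi * 15952.0 * 1e-06)
   = 1 / 0.10022937202013
   = 9.977115 Hz

9.977115 Hz


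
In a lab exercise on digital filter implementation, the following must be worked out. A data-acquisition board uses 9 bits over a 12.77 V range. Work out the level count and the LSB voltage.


Step 1 — number of quantization levels:
L = 2^N = 2^9 = 512

Step 2 — LSB step size:
delta = Vfs / L
      = 12.77 / 512
      = 0.02494141 V

Levels = 512; step size = 0.02494141 V


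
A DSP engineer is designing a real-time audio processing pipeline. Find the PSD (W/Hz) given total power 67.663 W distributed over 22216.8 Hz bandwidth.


Power spectral density:
PSD = P / BW
    = 67.663 / 22216.8
    = 0.00304558 W/Hz

0.00304558 W/Hz


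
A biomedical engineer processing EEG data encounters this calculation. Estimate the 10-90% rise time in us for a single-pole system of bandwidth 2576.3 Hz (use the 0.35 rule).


Rise time from bandwidth relationship:
tr = 0.35 / BW
   = 0.35 / 2576.3
   = 0.0001358537437 s
   = 135.8537 us

135.8537 us


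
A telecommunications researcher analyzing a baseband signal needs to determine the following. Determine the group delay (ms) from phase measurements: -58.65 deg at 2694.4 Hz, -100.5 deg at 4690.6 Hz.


Group delay from phase difference:
tau = -d(phi)/d(omega)
d(phi) = -41.85 deg = -0.73042 rad
d(omega) = 2*pi*(4690.6 - 2694.4) = 12542.4945 rad/s
tau = -(-0.73042) / 12542.4945
    = 0.0582 ms

0.0582 ms


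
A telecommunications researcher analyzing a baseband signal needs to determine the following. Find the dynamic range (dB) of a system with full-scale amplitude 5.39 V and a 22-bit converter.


Dynamic range from full-scale to LSB:
V_min = V_max / 2^bits = 5.39 / 2^22
DR = 20 * log10(V_max / V_min)
   = 20 * log10(2^22)
   = 20 * 22 * log10(2)
   = 132.45 dB

132.45 dB


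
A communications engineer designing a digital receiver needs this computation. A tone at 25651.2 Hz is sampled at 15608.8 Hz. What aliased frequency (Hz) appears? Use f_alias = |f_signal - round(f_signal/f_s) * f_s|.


Compute the nearest integer multiple of fs to the signal:
n = round(25651.2 / 15608.8) = 2
f_alias = |25651.2 - 2 * 15608.8|
        = |25651.2 - 31217.6|
        = 5566.4 Hz

5566.4


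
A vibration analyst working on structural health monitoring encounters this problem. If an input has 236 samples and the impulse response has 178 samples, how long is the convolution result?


Linear convolution output length:
L = N + M - 1
  = 236 + 178 - 1
  = 413 samples

413


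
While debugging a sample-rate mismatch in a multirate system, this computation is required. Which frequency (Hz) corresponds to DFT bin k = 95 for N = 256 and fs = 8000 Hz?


Frequency of DFT bin k:
f_k = k * fs / N
    = 95 * 8000 / 256
    = 760000 / 256
    = 2968.75 Hz

2968.75 Hz


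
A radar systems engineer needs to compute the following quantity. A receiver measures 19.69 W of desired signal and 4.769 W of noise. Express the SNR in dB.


SNR in decibels:
SNR = 10 * log10(Ps / Pn)
    = 10 * log10(19.69 / 4.769)
    = 10 * log10(4.1287)
    = 10 * 0.6158
    = 6.16 dB

6.16 dB


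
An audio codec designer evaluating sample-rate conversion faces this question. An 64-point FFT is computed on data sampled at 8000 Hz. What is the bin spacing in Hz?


DFT frequency resolution:
df = fs / N
   = 8000 / 64
   = 125.0 Hz

125.0 Hz


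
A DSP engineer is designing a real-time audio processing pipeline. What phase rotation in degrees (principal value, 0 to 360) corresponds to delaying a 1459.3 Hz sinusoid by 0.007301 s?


Phase shift from frequency and time delay:
phi = 360 * f * t_delay
    = 360 * 1459.3 * 0.007301
    = 3835.57 degrees
    mod 360 = 235.57 degrees

235.57 degrees


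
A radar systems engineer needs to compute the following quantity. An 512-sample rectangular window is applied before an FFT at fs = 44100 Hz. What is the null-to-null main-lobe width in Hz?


Main lobe width for a rectangular window:
Width = 2 * fs / N
      = 2 * 44100 / 512
      = 88200 / 512
      = 172.266 Hz

172.266 Hz


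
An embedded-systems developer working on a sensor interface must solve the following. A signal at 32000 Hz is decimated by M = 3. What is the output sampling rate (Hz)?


Decimation reduces the sample rate:
fs_out = fs_in / M
       = 32000 / 3
       = 10666.6667 Hz

10666.6667 Hz


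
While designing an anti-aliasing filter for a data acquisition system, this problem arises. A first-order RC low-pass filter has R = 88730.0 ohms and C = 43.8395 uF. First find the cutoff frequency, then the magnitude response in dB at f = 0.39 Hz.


Step 1 — cutoff frequency:
fc = 1 / (2*pi*R*C)
C = 43.8395 uF = 4.38395e-05 F
fc = 1 / (2*pi*88730.0*4.38395e-05)
   = 0.0409151 Hz

Step 2 — magnitude at f = 0.39 Hz:
|H(f)| = 1 / sqrt(1 + (f/fc)^2)
f/fc = 0.39 / 0.0409151 = 9.531933
|H| = 1 / sqrt(1 + 90.857747) = 0.1043379
|H|_dB = 20*log10(0.1043379) = -19.63 dB

fc = 0.0409151 Hz; |H(0.39 Hz)| = -19.63 dB


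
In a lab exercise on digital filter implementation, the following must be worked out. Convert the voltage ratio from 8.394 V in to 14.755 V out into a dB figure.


Voltage gain in dB:
G = 20 * log10(Vout / Vin)
  = 20 * log10(14.755 / 8.394)
  = 20 * log10(1.757803)
  = 20 * 0.24497
  = 4.9 dB

4.9 dB


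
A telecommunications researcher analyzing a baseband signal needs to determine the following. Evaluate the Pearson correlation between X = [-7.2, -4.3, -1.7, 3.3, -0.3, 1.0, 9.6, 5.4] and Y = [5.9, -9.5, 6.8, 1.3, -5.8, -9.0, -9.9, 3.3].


Pearson correlation coefficient (population):
r = cov(X,Y) / (std(X) * std(Y))
Mean X = 0.725, Mean Y = -2.1125
Cov(X,Y) = -10.140937
Std(X) = 5.028854, Std(Y) = 6.715921
r = -0.3003

-0.3003


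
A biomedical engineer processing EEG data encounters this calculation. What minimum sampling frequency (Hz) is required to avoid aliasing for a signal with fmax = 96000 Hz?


The Nyquist rate is twice the maximum frequency component.
fs_min = 2 * fmax
      = 2 * 96000
      = 192000 Hz

192000


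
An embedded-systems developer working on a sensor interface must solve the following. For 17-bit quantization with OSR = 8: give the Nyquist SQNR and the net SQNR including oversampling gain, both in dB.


Step 1 — baseline SQNR at Nyquist:
SQNR_base = 6.02*N + 1.76
          = 6.02*17 + 1.76
          = 104.1 dB

Step 2 — oversampling processing gain:
G = 10*log10(OSR) = 10*log10(8) = 9.03 dB

Step 3 — total:
SQNR_total = 104.1 + 9.03 = 113.13 dB

Base SQNR = 104.1 dB; oversampled SQNR = 113.13 dB


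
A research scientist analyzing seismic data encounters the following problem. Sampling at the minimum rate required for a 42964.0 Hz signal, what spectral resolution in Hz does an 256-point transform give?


Step 1 — Nyquist sampling rate:
fs = 2 * fmax = 2 * 42964.0 = 85928.0 Hz

Step 2 — DFT bin spacing:
df = fs / N = 85928.0 / 256 = 335.6562 Hz

335.6562 Hz


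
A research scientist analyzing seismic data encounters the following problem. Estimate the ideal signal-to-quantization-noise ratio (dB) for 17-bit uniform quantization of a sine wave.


Theoretical SNR for a full-scale sinusoid:
SNR = 6.02 * N + 1.76
    = 6.02 * 17 + 1.76
    = 102.34 + 1.76
    = 104.1 dB

104.1 dB


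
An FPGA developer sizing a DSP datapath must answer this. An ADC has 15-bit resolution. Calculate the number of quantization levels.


Number of quantization levels = 2^N
= 2^15
= 32768

32768


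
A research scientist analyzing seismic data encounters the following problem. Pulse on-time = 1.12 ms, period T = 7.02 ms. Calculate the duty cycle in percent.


Duty cycle as a percentage:
DC = (t_on / T) * 100
   = (1.12 / 7.02) * 100
   = 0.159544 * 100
   = 15.95 %

15.95 %


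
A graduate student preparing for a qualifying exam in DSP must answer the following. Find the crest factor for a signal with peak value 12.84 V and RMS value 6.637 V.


Crest factor is the ratio of peak to RMS:
CF = V_peak / V_rms
   = 12.84 / 6.637
   = 1.9346

1.9346


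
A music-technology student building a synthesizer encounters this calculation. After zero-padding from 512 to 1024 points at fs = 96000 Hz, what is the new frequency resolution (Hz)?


Frequency resolution after zero-padding:
N_padded = 512 * 2 = 1024
df = fs / N_padded
   = 96000 / 1024
   = 93.75 Hz

93.75 Hz


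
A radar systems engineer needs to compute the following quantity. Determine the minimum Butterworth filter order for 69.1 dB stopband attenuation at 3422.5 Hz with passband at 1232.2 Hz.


Butterworth filter order formula:
n = log10(10^(A/10) - 1) / (2 * log10(f_stop/f_pass))
10^(69.1/10) - 1 = 8128304.1616
f_stop/f_pass = 3422.5 / 1232.2 = 2.7776
n = 7.7875 -> ceil = 8

8


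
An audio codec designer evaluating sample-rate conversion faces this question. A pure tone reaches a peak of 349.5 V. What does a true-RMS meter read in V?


RMS voltage for a sinusoidal waveform:
V_rms = V_peak / sqrt(2)
      = 349.5 / 1.414214
      = 247.134 V

247.134 V


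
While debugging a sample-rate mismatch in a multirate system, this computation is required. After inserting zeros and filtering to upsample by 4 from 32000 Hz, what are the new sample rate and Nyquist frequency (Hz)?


Step 1 — output sample rate after interpolation by L:
fs_out = L * fs_in = 4 * 32000 = 128000 Hz

Step 2 — Nyquist frequency of the output stream:
f_Nyq = fs_out / 2 = 128000 / 2 = 64000.0 Hz

fs_out = 128000 Hz; f_Nyquist = 64000.0 Hz


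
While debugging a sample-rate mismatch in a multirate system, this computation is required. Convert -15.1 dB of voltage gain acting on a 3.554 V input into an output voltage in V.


Output voltage from dB gain:
V_out = V_in * 10^(gain_dB / 20)
      = 3.554 * 10^(-15.1 / 20)
      = 3.554 * 0.175792
      = 0.6248 V

0.6248 V


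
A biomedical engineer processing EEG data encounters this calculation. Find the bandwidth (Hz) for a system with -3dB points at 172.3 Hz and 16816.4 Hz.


Bandwidth is the difference of -3dB frequencies:
BW = f_high - f_low
   = 16816.4 - 172.3
   = 16644.1 Hz

16644.1 Hz


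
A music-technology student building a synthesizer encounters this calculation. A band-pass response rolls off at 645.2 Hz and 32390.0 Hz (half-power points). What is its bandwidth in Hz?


Bandwidth is the difference of -3dB frequencies:
BW = f_high - f_low
   = 32390.0 - 645.2
   = 31744.8 Hz

31744.8 Hz


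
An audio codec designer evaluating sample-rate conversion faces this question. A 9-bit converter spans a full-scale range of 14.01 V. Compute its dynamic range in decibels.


Dynamic range from full-scale to LSB:
V_min = V_max / 2^bits = 14.01 / 2^9
DR = 20 * log10(V_max / V_min)
   = 20 * log10(2^9)
   = 20 * 9 * log10(2)
   = 54.19 dB

54.19 dB


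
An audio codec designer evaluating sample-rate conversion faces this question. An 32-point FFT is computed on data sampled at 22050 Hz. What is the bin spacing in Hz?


DFT frequency resolution:
df = fs / N
   = 22050 / 32
   = 689.0625 Hz

689.0625 Hz


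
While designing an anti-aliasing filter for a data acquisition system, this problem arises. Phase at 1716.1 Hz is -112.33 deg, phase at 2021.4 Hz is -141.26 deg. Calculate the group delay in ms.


Group delay from phase difference:
tau = -d(phi)/d(omega)
d(phi) = -28.93 deg = -0.504924 rad
d(omega) = 2*pi*(2021.4 - 1716.1) = 1918.2565 rad/s
tau = -(-0.504924) / 1918.2565
    = 0.2632 ms

0.2632 ms


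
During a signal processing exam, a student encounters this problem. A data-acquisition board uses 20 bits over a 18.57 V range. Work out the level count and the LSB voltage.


Step 1 — number of quantization levels:
L = 2^N = 2^20 = 1048576

Step 2 — LSB step size:
delta = Vfs / L
      = 18.57 / 1048576
      = 1.771e-05 V

Levels = 1048576; step size = 1.771e-05 V


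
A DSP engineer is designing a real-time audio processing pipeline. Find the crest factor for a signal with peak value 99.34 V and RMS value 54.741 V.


Crest factor is the ratio of peak to RMS:
CF = V_peak / V_rms
   = 99.34 / 54.741
   = 1.8147

1.8147


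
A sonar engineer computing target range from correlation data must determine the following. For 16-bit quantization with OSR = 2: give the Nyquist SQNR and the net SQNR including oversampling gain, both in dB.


Step 1 — baseline SQNR at Nyquist:
SQNR_base = 6.02*N + 1.76
          = 6.02*16 + 1.76
          = 98.08 dB

Step 2 — oversampling processing gain:
G = 10*log10(OSR) = 10*log10(2) = 3.01 dB

Step 3 — total:
SQNR_total = 98.08 + 3.01 = 101.09 dB

Base SQNR = 98.08 dB; oversampled SQNR = 101.09 dB


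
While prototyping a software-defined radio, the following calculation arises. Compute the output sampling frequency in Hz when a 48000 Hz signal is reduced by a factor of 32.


Decimation reduces the sample rate:
fs_out = fs_in / M
       = 48000 / 32
       = 1500.0 Hz

1500.0 Hz


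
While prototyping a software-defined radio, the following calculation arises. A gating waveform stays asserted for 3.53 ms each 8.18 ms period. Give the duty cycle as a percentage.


Duty cycle as a percentage:
DC = (t_on / T) * 100
   = (3.53 / 8.18) * 100
   = 0.43154 * 100
   = 43.15 %

43.15 %
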